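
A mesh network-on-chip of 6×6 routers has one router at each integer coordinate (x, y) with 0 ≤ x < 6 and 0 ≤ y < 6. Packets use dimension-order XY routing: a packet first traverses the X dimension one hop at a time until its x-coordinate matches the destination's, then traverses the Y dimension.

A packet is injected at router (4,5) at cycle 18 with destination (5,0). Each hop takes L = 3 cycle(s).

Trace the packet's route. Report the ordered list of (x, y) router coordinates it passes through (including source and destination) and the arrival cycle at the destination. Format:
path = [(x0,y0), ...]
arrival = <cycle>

path = [(4,5), (5,5), (5,4), (5,3), (5,2), (5,1), (5,0)]
arrival = 36

src (4,5)  cyc=18
E→(5,5)  cyc=21
S→(5,4)  cyc=24
S→(5,3)  cyc=27
S→(5,2)  cyc=30
S→(5,1)  cyc=33
S→(5,0)  cyc=36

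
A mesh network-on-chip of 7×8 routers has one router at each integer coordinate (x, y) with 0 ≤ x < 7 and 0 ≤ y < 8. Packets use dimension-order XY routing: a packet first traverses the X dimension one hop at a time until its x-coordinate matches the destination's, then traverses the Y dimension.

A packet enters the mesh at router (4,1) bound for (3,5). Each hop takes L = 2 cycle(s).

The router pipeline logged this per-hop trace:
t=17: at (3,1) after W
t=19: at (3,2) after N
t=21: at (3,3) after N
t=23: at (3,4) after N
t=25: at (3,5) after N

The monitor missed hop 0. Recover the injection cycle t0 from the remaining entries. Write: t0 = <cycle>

cyc[1] = 17 and cyc[k] = t0 + k·L for every k.
Subtract one hop: t0 = 17 − 2 = 15.

t0 = 15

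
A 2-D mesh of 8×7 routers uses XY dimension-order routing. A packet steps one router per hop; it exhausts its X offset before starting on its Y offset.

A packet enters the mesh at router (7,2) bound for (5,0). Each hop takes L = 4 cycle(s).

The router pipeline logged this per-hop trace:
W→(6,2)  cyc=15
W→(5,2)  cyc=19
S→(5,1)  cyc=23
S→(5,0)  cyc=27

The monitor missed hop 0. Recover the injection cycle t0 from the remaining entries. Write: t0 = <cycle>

t0 = 11

cyc[1] = 15 and cyc[k] = t0 + k·L for every k.
So t0 = 15 − 1·4 = 11.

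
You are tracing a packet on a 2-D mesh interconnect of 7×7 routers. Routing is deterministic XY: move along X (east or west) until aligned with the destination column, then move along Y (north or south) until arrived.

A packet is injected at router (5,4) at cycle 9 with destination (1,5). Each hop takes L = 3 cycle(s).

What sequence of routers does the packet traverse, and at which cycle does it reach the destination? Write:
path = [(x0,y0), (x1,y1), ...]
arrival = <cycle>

  0. router=(5,4) cycle=9 (inject)
  1. router=(4,4) cycle=12 dir=W
  2. router=(3,4) cycle=15 dir=W
  3. router=(2,4) cycle=18 dir=W
  4. router=(1,4) cycle=21 dir=W
  5. router=(1,5) cycle=24 dir=N

path = [(5,4), (4,4), (3,4), (2,4), (1,4), (1,5)]
arrival = 24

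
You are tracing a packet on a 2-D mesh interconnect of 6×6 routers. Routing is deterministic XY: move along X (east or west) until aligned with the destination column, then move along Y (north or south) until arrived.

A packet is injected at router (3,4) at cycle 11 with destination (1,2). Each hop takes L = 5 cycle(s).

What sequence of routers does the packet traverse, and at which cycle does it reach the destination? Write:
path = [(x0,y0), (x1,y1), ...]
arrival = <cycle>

path = [(3,4), (2,4), (1,4), (1,3), (1,2)]
arrival = 31

  0. router=(3,4) cycle=11 (inject)
  1. router=(2,4) cycle=16 dir=W
  2. router=(1,4) cycle=21 dir=W
  3. router=(1,3) cycle=26 dir=S
  4. router=(1,2) cycle=31 dir=S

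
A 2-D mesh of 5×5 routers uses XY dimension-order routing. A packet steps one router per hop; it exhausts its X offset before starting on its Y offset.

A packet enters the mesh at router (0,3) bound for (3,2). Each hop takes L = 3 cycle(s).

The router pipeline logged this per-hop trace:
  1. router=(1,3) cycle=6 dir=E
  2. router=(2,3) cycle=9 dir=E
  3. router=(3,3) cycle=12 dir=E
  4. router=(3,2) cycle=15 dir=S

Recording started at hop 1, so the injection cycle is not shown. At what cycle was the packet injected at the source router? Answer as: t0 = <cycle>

t0 = 3

Hop 1 reached at cycle 6; hop k is at t0 + k·L.
Subtract one hop: t0 = 6 − 3 = 3.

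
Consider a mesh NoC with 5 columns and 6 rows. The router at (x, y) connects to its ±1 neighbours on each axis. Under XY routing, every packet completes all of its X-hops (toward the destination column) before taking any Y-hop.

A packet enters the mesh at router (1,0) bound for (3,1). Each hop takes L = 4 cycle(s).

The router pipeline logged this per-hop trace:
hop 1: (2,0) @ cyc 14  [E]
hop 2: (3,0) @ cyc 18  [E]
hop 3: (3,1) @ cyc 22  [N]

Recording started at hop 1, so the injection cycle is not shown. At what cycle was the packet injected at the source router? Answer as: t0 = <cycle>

The first recorded entry is hop 1 at cycle 14.
t0 = cyc[1] − L = 14 − 4 = 10.

t0 = 10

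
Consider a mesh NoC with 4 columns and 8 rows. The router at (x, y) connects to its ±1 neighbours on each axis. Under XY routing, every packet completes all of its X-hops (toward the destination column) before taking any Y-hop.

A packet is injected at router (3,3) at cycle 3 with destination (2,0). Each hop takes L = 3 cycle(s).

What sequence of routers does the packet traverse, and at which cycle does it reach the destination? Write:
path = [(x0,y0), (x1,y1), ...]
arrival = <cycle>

path = [(3,3), (2,3), (2,2), (2,1), (2,0)]
arrival = 15

src (3,3)  cyc=3
W→(2,3)  cyc=6
S→(2,2)  cyc=9
S→(2,1)  cyc=12
S→(2,0)  cyc=15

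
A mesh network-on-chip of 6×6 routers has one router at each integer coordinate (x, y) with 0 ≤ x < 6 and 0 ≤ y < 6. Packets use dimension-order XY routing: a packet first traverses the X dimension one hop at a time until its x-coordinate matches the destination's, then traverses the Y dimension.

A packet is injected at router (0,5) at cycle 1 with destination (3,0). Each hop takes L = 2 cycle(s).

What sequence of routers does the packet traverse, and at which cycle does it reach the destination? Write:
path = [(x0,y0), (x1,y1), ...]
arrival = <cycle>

hop 0: (0,5) @ cyc 1
hop 1: (1,5) @ cyc 3  [E]
hop 2: (2,5) @ cyc 5  [E]
hop 3: (3,5) @ cyc 7  [E]
hop 4: (3,4) @ cyc 9  [S]
hop 5: (3,3) @ cyc 11  [S]
hop 6: (3,2) @ cyc 13  [S]
hop 7: (3,1) @ cyc 15  [S]
hop 8: (3,0) @ cyc 17  [S]

path = [(0,5), (1,5), (2,5), (3,5), (3,4), (3,3), (3,2), (3,1), (3,0)]
arrival = 17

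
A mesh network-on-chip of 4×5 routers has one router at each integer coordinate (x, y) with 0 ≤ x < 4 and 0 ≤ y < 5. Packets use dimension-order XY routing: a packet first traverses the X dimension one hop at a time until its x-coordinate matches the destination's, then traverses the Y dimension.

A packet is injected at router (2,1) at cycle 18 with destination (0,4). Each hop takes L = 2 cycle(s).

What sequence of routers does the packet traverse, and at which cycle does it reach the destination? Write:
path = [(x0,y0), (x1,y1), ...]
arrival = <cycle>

src (2,1)  cyc=18
W→(1,1)  cyc=20
W→(0,1)  cyc=22
N→(0,2)  cyc=24
N→(0,3)  cyc=26
N→(0,4)  cyc=28

path = [(2,1), (1,1), (0,1), (0,2), (0,3), (0,4)]
arrival = 28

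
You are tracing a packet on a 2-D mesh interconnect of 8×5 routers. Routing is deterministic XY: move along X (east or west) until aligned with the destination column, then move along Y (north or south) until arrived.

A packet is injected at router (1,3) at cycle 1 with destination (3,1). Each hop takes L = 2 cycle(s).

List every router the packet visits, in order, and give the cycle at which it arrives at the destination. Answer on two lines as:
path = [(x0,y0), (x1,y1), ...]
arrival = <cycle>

src (1,3)  cyc=1
E→(2,3)  cyc=3
E→(3,3)  cyc=5
S→(3,2)  cyc=7
S→(3,1)  cyc=9

path = [(1,3), (2,3), (3,3), (3,2), (3,1)]
arrival = 9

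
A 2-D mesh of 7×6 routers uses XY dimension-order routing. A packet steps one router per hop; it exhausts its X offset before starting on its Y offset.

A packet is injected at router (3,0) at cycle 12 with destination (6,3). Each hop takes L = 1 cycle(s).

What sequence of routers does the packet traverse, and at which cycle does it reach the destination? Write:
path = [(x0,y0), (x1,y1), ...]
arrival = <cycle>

t=12: at (3,0)
t=13: at (4,0) after E
t=14: at (5,0) after E
t=15: at (6,0) after E
t=16: at (6,1) after N
t=17: at (6,2) after N
t=18: at (6,3) after N

path = [(3,0), (4,0), (5,0), (6,0), (6,1), (6,2), (6,3)]
arrival = 18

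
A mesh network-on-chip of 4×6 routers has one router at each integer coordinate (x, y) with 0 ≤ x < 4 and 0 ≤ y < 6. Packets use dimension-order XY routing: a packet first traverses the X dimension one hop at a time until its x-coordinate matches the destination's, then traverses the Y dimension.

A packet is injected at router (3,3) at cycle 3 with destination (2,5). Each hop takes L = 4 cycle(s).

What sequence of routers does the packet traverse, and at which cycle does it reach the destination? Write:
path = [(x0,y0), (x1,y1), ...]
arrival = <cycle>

hop 0: (3,3) @ cyc 3
hop 1: (2,3) @ cyc 7  [W]
hop 2: (2,4) @ cyc 11  [N]
hop 3: (2,5) @ cyc 15  [N]

path = [(3,3), (2,3), (2,4), (2,5)]
arrival = 15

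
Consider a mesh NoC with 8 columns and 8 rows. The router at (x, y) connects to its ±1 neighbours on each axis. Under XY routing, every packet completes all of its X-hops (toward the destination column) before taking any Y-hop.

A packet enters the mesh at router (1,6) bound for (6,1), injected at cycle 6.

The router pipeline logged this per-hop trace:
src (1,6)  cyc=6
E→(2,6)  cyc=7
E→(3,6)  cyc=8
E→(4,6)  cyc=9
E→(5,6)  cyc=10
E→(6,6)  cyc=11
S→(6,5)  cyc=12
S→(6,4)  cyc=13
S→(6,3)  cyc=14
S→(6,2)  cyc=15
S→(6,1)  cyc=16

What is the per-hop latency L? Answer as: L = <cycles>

L = 1

cyc[1] − cyc[0] = 7 − 6 = 1.
One hop costs L cycles, so L = 1.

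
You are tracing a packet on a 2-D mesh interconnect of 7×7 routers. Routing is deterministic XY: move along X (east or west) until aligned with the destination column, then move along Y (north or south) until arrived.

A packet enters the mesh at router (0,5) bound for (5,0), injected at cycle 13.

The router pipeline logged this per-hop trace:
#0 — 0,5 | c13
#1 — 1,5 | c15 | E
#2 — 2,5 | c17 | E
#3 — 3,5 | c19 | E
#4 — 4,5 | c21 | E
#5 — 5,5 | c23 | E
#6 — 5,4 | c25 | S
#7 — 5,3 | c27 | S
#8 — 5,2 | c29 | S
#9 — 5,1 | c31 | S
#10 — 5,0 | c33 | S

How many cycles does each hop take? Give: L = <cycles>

L = 2

Between hops 0 and 1 the cycle counter advances 15 − 13 = 2.
That increment is L by definition: L = 2.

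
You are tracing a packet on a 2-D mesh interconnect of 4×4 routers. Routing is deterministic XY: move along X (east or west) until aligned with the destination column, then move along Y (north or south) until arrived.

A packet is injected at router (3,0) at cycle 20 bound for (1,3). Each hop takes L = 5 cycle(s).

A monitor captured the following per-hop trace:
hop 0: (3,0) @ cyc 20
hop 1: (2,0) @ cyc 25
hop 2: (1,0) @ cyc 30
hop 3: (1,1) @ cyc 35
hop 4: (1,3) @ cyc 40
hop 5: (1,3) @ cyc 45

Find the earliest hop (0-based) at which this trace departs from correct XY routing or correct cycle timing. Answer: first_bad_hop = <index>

  1: Δx=-1 Δy=+0 Δt=5 [ok]
  2: Δx=-1 Δy=+0 Δt=5 [ok]
  3: Δx=+0 Δy=+1 Δt=5 [ok]
  4: Δx=+0 Δy=+2 Δt=5 [BAD: non-unit step]

first_bad_hop = 4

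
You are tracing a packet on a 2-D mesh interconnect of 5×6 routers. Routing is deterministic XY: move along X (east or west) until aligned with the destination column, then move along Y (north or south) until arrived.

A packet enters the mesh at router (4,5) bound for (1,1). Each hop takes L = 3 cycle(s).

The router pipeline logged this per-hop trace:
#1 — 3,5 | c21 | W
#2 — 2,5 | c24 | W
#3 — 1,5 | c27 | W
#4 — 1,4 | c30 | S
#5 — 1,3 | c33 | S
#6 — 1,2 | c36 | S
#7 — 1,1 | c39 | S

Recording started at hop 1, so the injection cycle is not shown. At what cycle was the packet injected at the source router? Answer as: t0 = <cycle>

t0 = 18

cyc[1] = 21 and cyc[k] = t0 + k·L for every k.
t0 = cyc[1] − L = 21 − 3 = 18.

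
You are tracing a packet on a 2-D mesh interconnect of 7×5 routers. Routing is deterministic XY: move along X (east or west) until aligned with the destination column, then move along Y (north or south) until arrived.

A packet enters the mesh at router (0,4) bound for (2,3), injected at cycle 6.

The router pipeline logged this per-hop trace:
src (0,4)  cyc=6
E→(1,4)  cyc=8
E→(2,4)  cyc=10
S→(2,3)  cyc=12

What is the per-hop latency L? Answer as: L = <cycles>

L = 2

cyc[1] − cyc[0] = 8 − 6 = 2.
One hop costs L cycles, so L = 2.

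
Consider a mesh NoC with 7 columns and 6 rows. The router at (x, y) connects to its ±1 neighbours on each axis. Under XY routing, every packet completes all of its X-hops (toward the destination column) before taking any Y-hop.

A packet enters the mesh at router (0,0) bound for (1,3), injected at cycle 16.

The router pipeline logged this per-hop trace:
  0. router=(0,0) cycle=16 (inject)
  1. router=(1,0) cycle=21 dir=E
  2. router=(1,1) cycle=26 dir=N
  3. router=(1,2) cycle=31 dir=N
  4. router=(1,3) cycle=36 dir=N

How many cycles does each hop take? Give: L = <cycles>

Between hops 0 and 1 the cycle counter advances 21 − 16 = 5.
Per-hop latency L = Δcyc = 5.

L = 5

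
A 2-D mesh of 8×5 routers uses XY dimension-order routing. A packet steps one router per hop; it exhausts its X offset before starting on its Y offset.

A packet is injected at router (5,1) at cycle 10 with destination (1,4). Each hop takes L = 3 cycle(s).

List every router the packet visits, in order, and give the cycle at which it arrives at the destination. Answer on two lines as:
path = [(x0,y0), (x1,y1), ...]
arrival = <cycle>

path = [(5,1), (4,1), (3,1), (2,1), (1,1), (1,2), (1,3), (1,4)]
arrival = 31

[0] x=5 y=1 t=10
[1] x=4 y=1 t=13 →W
[2] x=3 y=1 t=16 →W
[3] x=2 y=1 t=19 →W
[4] x=1 y=1 t=22 →W
[5] x=1 y=2 t=25 →N
[6] x=1 y=3 t=28 →N
[7] x=1 y=4 t=31 →N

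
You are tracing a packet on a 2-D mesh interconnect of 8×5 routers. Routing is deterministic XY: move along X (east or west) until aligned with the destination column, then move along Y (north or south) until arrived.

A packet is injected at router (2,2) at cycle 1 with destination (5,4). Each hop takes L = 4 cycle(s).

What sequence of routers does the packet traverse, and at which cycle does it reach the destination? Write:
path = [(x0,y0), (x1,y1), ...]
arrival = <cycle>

path = [(2,2), (3,2), (4,2), (5,2), (5,3), (5,4)]
arrival = 21

hop 0: (2,2) @ cyc 1
hop 1: (3,2) @ cyc 5  [E]
hop 2: (4,2) @ cyc 9  [E]
hop 3: (5,2) @ cyc 13  [E]
hop 4: (5,3) @ cyc 17  [N]
hop 5: (5,4) @ cyc 21  [N]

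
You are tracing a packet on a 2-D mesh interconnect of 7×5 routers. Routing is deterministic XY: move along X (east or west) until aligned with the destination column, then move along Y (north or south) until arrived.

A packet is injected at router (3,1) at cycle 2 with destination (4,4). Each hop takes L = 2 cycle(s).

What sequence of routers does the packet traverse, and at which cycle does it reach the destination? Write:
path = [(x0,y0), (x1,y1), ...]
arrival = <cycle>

path = [(3,1), (4,1), (4,2), (4,3), (4,4)]
arrival = 10

hop 0: (3,1) @ cyc 2
hop 1: (4,1) @ cyc 4  [E]
hop 2: (4,2) @ cyc 6  [N]
hop 3: (4,3) @ cyc 8  [N]
hop 4: (4,4) @ cyc 10  [N]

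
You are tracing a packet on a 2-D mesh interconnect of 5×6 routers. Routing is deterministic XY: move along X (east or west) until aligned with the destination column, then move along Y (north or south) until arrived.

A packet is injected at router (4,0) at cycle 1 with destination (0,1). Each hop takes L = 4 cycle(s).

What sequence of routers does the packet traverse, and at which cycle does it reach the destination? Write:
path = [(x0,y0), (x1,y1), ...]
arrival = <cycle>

hop 0: (4,0) @ cyc 1
hop 1: (3,0) @ cyc 5  [W]
hop 2: (2,0) @ cyc 9  [W]
hop 3: (1,0) @ cyc 13  [W]
hop 4: (0,0) @ cyc 17  [W]
hop 5: (0,1) @ cyc 21  [N]

path = [(4,0), (3,0), (2,0), (1,0), (0,0), (0,1)]
arrival = 21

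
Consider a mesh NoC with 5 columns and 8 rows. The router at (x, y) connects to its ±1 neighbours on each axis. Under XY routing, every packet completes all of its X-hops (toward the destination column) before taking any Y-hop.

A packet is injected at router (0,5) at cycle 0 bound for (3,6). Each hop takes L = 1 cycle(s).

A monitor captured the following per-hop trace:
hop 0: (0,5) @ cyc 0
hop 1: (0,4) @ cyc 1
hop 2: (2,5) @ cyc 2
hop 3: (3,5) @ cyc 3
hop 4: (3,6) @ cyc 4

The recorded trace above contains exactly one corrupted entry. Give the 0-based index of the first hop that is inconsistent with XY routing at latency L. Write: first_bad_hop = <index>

hop 1: step (+0,-1), +1 cyc — BAD: Y-move but x=0≠3

first_bad_hop = 1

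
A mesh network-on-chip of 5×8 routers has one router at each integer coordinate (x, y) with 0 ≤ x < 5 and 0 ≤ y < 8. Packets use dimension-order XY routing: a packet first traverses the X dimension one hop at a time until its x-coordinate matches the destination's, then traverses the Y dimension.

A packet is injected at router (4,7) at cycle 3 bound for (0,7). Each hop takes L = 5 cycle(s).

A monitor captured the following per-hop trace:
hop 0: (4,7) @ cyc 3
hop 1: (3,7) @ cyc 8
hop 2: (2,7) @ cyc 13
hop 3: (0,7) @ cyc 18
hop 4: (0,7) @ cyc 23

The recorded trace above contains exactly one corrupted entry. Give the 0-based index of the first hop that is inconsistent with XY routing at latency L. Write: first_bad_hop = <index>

first_bad_hop = 3

  1: Δx=-1 Δy=+0 Δt=5 [ok]
  2: Δx=-1 Δy=+0 Δt=5 [ok]
  3: Δx=-2 Δy=+0 Δt=5 [BAD: non-unit step]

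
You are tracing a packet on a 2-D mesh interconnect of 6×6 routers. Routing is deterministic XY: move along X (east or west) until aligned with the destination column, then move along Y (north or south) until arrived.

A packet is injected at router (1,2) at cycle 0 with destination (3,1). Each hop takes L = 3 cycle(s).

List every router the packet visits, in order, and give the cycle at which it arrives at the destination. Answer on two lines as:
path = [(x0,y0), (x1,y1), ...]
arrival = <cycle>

src (1,2)  cyc=0
E→(2,2)  cyc=3
E→(3,2)  cyc=6
S→(3,1)  cyc=9

path = [(1,2), (2,2), (3,2), (3,1)]
arrival = 9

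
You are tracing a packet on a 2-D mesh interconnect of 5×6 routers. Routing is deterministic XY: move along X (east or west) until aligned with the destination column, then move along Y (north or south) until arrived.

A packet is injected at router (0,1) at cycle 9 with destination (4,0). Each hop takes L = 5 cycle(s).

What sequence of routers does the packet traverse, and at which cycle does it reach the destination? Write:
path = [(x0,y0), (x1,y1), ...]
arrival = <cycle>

  0. router=(0,1) cycle=9 (inject)
  1. router=(1,1) cycle=14 dir=E
  2. router=(2,1) cycle=19 dir=E
  3. router=(3,1) cycle=24 dir=E
  4. router=(4,1) cycle=29 dir=E
  5. router=(4,0) cycle=34 dir=S

path = [(0,1), (1,1), (2,1), (3,1), (4,1), (4,0)]
arrival = 34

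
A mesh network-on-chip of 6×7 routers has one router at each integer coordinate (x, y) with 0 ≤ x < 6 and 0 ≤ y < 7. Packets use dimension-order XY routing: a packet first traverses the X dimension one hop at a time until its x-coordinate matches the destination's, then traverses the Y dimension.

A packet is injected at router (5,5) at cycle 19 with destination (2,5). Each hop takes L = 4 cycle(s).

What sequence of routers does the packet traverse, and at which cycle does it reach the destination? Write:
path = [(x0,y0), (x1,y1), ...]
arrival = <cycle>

path = [(5,5), (4,5), (3,5), (2,5)]
arrival = 31

[0] x=5 y=5 t=19
[1] x=4 y=5 t=23 →W
[2] x=3 y=5 t=27 →W
[3] x=2 y=5 t=31 →W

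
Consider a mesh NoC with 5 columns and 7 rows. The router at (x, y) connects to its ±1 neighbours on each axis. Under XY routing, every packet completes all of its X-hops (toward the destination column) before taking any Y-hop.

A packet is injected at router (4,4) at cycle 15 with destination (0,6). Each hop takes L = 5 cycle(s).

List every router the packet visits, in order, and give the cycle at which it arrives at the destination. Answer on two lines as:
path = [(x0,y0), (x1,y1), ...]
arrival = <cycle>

path = [(4,4), (3,4), (2,4), (1,4), (0,4), (0,5), (0,6)]
arrival = 45

[0] x=4 y=4 t=15
[1] x=3 y=4 t=20 →W
[2] x=2 y=4 t=25 →W
[3] x=1 y=4 t=30 →W
[4] x=0 y=4 t=35 →W
[5] x=0 y=5 t=40 →N
[6] x=0 y=6 t=45 →N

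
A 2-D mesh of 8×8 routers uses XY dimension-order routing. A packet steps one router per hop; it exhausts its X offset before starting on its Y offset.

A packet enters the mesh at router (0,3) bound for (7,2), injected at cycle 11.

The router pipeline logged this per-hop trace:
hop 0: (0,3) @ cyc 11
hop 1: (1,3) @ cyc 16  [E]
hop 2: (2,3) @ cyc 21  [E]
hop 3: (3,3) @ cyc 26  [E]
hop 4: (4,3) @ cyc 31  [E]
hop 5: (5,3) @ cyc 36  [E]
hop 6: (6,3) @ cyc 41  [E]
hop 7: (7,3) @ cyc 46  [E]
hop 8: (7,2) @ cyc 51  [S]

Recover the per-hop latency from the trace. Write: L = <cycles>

From hop 0 (11) to hop 1 (16): +5 cycles.
One hop costs L cycles, so L = 5.

L = 5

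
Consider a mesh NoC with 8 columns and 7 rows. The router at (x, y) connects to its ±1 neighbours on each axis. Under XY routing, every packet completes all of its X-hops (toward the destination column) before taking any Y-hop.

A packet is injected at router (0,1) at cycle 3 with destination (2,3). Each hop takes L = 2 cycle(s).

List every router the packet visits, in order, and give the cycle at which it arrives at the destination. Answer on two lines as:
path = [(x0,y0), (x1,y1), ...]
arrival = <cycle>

path = [(0,1), (1,1), (2,1), (2,2), (2,3)]
arrival = 11

  0. router=(0,1) cycle=3 (inject)
  1. router=(1,1) cycle=5 dir=E
  2. router=(2,1) cycle=7 dir=E
  3. router=(2,2) cycle=9 dir=N
  4. router=(2,3) cycle=11 dir=N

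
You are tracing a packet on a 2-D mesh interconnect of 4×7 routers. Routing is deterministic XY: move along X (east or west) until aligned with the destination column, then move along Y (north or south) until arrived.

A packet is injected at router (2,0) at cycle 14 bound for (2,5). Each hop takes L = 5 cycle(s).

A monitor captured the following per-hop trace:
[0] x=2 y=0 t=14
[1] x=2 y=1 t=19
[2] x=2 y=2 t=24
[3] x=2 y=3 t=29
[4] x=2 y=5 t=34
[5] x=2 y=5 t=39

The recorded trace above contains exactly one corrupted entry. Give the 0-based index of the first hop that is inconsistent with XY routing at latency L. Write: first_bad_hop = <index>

[1] (+0,+1) / 5c ⇒ ok
[2] (+0,+1) / 5c ⇒ ok
[3] (+0,+1) / 5c ⇒ ok
[4] (+0,+2) / 5c ⇒ BAD: non-unit step

first_bad_hop = 4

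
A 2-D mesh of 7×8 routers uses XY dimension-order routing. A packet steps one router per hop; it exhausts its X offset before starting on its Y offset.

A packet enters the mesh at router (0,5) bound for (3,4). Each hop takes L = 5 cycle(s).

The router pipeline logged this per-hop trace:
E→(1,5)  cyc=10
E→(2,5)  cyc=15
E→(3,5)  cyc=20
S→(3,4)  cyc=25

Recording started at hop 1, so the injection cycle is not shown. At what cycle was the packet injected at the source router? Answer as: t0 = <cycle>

cyc[1] = 10 and cyc[k] = t0 + k·L for every k.
t0 = cyc[1] − L = 10 − 5 = 5.

t0 = 5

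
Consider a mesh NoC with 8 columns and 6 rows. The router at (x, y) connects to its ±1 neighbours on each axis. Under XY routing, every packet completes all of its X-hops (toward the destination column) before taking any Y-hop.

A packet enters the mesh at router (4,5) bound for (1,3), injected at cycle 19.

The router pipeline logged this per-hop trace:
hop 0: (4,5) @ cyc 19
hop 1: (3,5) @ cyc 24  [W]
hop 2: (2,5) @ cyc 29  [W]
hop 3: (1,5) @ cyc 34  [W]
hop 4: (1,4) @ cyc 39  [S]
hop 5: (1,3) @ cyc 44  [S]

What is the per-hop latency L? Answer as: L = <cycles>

L = 5

From hop 0 (19) to hop 1 (24): +5 cycles.
Each hop adds L, hence L = 5.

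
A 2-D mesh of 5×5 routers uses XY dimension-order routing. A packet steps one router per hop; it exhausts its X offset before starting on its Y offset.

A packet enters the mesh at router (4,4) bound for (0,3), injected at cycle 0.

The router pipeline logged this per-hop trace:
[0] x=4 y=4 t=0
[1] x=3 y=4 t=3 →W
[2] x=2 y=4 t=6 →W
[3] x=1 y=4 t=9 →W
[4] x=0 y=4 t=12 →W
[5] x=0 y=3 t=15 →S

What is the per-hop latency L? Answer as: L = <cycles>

From hop 0 (0) to hop 1 (3): +3 cycles.
Each hop adds L, hence L = 3.

L = 3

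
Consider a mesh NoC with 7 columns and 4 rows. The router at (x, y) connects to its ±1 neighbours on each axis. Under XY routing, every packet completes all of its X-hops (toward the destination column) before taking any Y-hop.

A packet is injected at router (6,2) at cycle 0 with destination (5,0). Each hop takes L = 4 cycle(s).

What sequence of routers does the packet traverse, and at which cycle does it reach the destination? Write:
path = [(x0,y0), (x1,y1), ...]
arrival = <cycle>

path = [(6,2), (5,2), (5,1), (5,0)]
arrival = 12

src (6,2)  cyc=0
W→(5,2)  cyc=4
S→(5,1)  cyc=8
S→(5,0)  cyc=12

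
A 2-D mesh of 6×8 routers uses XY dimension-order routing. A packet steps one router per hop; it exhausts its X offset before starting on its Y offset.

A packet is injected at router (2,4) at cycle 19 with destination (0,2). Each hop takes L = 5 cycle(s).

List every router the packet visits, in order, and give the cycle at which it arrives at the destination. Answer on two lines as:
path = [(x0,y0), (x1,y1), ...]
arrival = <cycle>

hop 0: (2,4) @ cyc 19
hop 1: (1,4) @ cyc 24  [W]
hop 2: (0,4) @ cyc 29  [W]
hop 3: (0,3) @ cyc 34  [S]
hop 4: (0,2) @ cyc 39  [S]

path = [(2,4), (1,4), (0,4), (0,3), (0,2)]
arrival = 39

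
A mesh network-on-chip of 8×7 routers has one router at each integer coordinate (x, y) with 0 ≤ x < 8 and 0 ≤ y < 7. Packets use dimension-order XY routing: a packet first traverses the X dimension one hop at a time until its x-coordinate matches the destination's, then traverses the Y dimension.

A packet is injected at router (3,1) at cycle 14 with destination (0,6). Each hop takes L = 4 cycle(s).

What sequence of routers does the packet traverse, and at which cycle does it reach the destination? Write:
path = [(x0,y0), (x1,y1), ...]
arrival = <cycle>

path = [(3,1), (2,1), (1,1), (0,1), (0,2), (0,3), (0,4), (0,5), (0,6)]
arrival = 46

t=14: at (3,1)
t=18: at (2,1) after W
t=22: at (1,1) after W
t=26: at (0,1) after W
t=30: at (0,2) after N
t=34: at (0,3) after N
t=38: at (0,4) after N
t=42: at (0,5) after N
t=46: at (0,6) after N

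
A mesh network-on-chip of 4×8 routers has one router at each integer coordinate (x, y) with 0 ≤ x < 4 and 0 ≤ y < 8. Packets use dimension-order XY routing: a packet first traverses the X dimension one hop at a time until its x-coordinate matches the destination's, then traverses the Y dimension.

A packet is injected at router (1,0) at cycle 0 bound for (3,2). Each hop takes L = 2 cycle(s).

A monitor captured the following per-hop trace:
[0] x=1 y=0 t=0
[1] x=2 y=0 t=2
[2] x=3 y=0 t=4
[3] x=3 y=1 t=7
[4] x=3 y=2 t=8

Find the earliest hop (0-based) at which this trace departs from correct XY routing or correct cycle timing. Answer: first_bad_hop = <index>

hop 1: step (+1,+0), +2 cyc — ok
hop 2: step (+1,+0), +2 cyc — ok
hop 3: step (+0,+1), +3 cyc — BAD: Δcyc=3≠L

first_bad_hop = 3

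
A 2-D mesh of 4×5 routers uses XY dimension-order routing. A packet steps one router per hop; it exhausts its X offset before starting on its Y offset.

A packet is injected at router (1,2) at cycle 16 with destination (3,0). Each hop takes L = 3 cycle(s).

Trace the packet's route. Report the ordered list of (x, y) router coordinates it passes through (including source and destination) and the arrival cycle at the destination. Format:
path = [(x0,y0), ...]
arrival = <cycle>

path = [(1,2), (2,2), (3,2), (3,1), (3,0)]
arrival = 28

src (1,2)  cyc=16
E→(2,2)  cyc=19
E→(3,2)  cyc=22
S→(3,1)  cyc=25
S→(3,0)  cyc=28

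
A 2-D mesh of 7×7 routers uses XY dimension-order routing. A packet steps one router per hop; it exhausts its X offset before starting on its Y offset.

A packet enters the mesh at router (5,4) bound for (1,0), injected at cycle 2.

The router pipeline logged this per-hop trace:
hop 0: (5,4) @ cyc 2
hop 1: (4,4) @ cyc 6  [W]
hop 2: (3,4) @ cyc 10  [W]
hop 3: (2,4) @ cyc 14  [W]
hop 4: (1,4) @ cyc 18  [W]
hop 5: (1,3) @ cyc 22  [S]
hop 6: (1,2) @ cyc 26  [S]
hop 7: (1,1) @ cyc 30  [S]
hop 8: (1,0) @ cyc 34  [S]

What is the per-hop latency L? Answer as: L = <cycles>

Between hops 0 and 1 the cycle counter advances 6 − 2 = 4.
One hop costs L cycles, so L = 4.

L = 4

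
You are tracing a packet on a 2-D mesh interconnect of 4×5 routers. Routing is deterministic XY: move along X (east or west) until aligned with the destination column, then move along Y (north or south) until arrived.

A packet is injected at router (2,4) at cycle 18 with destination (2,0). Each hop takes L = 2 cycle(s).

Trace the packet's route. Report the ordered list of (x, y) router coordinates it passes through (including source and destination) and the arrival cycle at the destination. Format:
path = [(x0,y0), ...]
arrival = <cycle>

t=18: at (2,4)
t=20: at (2,3) after S
t=22: at (2,2) after S
t=24: at (2,1) after S
t=26: at (2,0) after S

path = [(2,4), (2,3), (2,2), (2,1), (2,0)]
arrival = 26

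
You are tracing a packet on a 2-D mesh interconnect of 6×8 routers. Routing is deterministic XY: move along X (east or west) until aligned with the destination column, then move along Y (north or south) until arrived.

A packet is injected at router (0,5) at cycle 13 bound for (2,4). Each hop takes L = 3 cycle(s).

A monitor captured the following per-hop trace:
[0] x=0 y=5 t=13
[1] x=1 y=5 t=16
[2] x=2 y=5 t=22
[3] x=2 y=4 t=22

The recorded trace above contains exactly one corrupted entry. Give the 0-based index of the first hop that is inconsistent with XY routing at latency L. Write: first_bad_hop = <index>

first_bad_hop = 2

[1] (+1,+0) / 3c ⇒ ok
[2] (+1,+0) / 6c ⇒ BAD: Δcyc=6≠L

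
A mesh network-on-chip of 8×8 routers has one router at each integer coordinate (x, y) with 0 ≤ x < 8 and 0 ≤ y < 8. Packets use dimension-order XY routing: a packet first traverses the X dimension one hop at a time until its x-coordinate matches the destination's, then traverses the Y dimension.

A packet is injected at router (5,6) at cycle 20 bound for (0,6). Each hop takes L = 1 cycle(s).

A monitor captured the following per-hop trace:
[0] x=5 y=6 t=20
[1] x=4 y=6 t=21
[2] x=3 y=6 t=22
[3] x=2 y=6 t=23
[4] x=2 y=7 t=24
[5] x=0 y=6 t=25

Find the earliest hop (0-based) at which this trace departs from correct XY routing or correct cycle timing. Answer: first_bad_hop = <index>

first_bad_hop = 4

[1] (-1,+0) / 1c ⇒ ok
[2] (-1,+0) / 1c ⇒ ok
[3] (-1,+0) / 1c ⇒ ok
[4] (+0,+1) / 1c ⇒ BAD: Y-move but x=2≠0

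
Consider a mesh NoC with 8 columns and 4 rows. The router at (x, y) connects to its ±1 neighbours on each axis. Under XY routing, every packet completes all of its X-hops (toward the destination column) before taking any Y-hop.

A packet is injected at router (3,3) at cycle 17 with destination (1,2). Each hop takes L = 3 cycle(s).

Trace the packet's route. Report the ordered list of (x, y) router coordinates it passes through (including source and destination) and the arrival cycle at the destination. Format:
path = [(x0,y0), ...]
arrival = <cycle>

path = [(3,3), (2,3), (1,3), (1,2)]
arrival = 26

hop 0: (3,3) @ cyc 17
hop 1: (2,3) @ cyc 20  [W]
hop 2: (1,3) @ cyc 23  [W]
hop 3: (1,2) @ cyc 26  [S]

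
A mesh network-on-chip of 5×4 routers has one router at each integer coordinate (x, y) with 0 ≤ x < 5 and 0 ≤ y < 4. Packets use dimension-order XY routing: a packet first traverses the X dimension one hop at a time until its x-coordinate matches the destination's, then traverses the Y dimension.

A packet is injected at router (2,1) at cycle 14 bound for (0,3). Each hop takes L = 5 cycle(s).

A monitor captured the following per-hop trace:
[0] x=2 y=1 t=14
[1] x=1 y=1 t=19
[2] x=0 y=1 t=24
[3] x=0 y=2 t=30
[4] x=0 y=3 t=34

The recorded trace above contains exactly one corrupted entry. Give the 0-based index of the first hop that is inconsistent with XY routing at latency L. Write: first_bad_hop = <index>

check 1→ d=(-1,0) cyc+5: ok
check 2→ d=(-1,0) cyc+5: ok
check 3→ d=(0,1) cyc+6: BAD: Δcyc=6≠L

first_bad_hop = 3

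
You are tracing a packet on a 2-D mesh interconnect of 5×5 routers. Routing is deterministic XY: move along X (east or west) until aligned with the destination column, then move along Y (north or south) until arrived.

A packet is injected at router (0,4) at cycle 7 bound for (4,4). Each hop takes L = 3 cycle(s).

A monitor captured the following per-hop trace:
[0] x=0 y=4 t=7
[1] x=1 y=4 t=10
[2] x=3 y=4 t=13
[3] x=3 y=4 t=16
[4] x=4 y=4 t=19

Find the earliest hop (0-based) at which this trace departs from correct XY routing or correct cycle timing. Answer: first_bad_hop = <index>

hop 1: step (+1,+0), +3 cyc — ok
hop 2: step (+2,+0), +3 cyc — BAD: non-unit step

first_bad_hop = 2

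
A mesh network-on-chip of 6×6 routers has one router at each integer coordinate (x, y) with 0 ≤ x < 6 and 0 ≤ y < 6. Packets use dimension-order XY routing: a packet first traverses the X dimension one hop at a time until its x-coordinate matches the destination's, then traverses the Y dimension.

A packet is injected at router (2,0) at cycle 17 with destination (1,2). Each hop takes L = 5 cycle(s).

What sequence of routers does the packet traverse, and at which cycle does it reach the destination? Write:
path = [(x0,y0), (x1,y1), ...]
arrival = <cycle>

path = [(2,0), (1,0), (1,1), (1,2)]
arrival = 32

t=17: at (2,0)
t=22: at (1,0) after W
t=27: at (1,1) after N
t=32: at (1,2) after N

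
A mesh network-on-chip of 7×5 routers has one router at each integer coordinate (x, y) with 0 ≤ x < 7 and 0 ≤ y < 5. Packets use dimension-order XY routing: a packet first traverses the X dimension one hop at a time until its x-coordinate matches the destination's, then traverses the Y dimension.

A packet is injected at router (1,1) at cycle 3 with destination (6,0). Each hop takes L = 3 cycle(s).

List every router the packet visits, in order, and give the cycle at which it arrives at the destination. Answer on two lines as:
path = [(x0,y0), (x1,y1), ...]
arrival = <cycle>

path = [(1,1), (2,1), (3,1), (4,1), (5,1), (6,1), (6,0)]
arrival = 21

hop 0: (1,1) @ cyc 3
hop 1: (2,1) @ cyc 6  [E]
hop 2: (3,1) @ cyc 9  [E]
hop 3: (4,1) @ cyc 12  [E]
hop 4: (5,1) @ cyc 15  [E]
hop 5: (6,1) @ cyc 18  [E]
hop 6: (6,0) @ cyc 21  [S]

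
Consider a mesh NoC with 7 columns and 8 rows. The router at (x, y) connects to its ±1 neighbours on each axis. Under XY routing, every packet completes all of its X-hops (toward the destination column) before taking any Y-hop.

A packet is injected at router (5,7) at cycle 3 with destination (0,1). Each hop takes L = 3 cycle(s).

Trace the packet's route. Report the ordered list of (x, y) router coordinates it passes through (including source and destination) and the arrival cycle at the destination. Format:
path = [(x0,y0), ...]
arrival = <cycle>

[0] x=5 y=7 t=3
[1] x=4 y=7 t=6 →W
[2] x=3 y=7 t=9 →W
[3] x=2 y=7 t=12 →W
[4] x=1 y=7 t=15 →W
[5] x=0 y=7 t=18 →W
[6] x=0 y=6 t=21 →S
[7] x=0 y=5 t=24 →S
[8] x=0 y=4 t=27 →S
[9] x=0 y=3 t=30 →S
[10] x=0 y=2 t=33 →S
[11] x=0 y=1 t=36 →S

path = [(5,7), (4,7), (3,7), (2,7), (1,7), (0,7), (0,6), (0,5), (0,4), (0,3), (0,2), (0,1)]
arrival = 36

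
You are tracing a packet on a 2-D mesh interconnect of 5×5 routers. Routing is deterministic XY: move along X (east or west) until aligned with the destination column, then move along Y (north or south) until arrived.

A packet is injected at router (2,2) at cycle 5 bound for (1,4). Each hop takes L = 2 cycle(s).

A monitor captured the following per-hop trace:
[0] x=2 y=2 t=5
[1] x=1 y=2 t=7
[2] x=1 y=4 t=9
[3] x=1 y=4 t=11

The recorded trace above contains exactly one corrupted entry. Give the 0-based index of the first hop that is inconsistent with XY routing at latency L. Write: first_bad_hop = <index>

hop 1: step (-1,+0), +2 cyc — ok
hop 2: step (+0,+2), +2 cyc — BAD: non-unit step

first_bad_hop = 2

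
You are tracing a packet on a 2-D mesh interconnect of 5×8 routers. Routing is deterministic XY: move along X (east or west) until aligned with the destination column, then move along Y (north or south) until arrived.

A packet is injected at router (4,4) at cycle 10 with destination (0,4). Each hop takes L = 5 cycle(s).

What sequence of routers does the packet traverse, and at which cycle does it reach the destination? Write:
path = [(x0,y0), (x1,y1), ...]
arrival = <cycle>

hop 0: (4,4) @ cyc 10
hop 1: (3,4) @ cyc 15  [W]
hop 2: (2,4) @ cyc 20  [W]
hop 3: (1,4) @ cyc 25  [W]
hop 4: (0,4) @ cyc 30  [W]

path = [(4,4), (3,4), (2,4), (1,4), (0,4)]
arrival = 30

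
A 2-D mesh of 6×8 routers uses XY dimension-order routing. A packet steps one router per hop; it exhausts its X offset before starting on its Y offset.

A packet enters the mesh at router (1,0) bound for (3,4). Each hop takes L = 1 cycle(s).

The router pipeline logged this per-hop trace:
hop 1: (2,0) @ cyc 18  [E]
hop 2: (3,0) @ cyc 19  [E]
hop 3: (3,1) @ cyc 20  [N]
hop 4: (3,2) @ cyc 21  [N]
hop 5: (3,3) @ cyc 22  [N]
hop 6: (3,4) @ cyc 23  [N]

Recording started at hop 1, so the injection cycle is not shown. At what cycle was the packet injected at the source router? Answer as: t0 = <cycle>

t0 = 17

At hop 1 the cycle is 18; in general cyc_k = t0 + kL.
Therefore t0 = 18 − L = 17.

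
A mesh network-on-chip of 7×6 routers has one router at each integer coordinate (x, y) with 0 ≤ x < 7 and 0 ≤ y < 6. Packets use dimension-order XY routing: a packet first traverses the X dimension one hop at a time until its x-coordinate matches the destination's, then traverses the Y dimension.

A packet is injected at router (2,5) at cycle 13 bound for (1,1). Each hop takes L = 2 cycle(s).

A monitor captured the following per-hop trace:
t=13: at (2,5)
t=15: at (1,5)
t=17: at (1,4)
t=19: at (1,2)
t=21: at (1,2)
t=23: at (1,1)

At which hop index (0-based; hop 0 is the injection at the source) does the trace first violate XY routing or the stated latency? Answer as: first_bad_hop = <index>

[1] (-1,+0) / 2c ⇒ ok
[2] (+0,-1) / 2c ⇒ ok
[3] (+0,-2) / 2c ⇒ BAD: non-unit step

first_bad_hop = 3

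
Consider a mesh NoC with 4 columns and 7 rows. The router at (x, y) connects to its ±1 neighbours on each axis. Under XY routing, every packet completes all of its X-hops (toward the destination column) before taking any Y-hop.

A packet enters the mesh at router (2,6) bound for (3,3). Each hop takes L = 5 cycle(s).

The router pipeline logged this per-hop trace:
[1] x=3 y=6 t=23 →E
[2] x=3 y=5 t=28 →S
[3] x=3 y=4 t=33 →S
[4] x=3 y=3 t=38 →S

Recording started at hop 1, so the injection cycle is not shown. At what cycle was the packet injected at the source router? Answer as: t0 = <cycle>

t0 = 18

cyc[1] = 23 and cyc[k] = t0 + k·L for every k.
t0 = cyc[1] − L = 23 − 5 = 18.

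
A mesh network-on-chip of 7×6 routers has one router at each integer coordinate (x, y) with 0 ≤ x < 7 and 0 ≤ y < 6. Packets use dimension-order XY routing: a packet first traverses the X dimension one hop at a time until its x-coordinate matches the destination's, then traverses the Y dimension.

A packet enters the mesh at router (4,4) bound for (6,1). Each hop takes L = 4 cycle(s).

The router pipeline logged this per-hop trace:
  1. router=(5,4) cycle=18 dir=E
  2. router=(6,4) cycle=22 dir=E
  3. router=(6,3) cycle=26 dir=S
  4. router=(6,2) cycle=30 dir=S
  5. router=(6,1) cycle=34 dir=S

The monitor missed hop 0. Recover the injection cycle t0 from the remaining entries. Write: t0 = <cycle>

cyc[1] = 18 and cyc[k] = t0 + k·L for every k.
t0 = cyc[1] − L = 18 − 4 = 14.

t0 = 14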